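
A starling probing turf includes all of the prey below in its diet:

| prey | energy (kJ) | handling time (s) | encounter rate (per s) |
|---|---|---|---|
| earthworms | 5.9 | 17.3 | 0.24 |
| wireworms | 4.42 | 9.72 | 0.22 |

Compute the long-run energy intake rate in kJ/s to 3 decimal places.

0.328 kJ/s

R = (0.24×5.9 + 0.22×4.42) / (1 + 0.24×17.3 + 0.22×9.72) = 2.388/7.29 = 0.3276 kJ/s.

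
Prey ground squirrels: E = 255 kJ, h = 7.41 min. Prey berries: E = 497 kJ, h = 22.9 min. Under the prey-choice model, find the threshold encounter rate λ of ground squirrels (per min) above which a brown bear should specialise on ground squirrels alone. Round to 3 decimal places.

0.230 per min

At the threshold, the rate on ground squirrels alone equals the profitability of berries: λ·255/(1 + λ·7.41) = 497/22.9 = 21.7.
Rearranging, λ(255 − 21.7×7.41) = 21.7, so λ = 21.7/94.18 = 0.2304 per min.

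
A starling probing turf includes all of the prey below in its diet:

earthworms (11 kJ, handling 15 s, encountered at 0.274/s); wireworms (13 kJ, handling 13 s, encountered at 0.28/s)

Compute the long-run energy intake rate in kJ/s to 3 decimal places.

0.760 kJ/s

Energy encountered per unit search time: 0.274×11 + 0.28×13 = 6.654 kJ/s.
Handling time per unit search time: 0.274×15 + 0.28×13 = 7.75.
Rate = 6.654/(1 + 7.75) = 0.7605 kJ/s.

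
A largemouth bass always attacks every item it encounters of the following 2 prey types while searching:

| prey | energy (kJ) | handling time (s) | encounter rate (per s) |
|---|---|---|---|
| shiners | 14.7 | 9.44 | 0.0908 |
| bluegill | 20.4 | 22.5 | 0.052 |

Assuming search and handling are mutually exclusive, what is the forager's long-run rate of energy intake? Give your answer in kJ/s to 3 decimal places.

0.791 kJ/s

R = Σλ_iE_i / (1 + Σλ_ih_i)
Numerator: 0.0908×14.7 + 0.052×20.4 = 2.396
Denominator: 1 + 0.0908×9.44 + 0.052×22.5 = 3.027
R = 2.396/3.027 = 0.7914 kJ/s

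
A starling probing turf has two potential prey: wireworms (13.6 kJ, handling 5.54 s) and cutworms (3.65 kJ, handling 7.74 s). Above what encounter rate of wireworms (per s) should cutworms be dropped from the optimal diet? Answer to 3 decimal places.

The zero-one rule: include cutworms iff E₂/h₂ > λE₁/(1+λh₁). Equality gives the switch point.
λE₁h₂ = E₂ + λE₂h₁ ⇒ λ = E₂/(E₁h₂ − E₂h₁) = 3.65/(105.3 − 20.22) = 0.04292 per s.

0.043 per s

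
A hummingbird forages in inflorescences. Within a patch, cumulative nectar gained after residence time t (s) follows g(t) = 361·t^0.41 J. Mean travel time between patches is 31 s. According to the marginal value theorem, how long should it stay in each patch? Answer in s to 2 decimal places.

21.54 s

Optimal t* satisfies g'(t*) = g(t*)/(T + t*).
g'(t) = 0.41·361·t^-0.59. Setting 0.41·361·t^-0.59 = 361·t^0.41/(31+t) gives 0.41(31+t) = t, so 0.59·t = 0.41×31.
t* = 0.41×31/0.59 = 21.54 s.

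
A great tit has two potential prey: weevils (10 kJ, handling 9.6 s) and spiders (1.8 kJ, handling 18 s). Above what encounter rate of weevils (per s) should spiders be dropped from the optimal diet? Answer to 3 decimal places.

The zero-one rule: include spiders iff E₂/h₂ > λE₁/(1+λh₁). Equality gives the switch point.
λE₁h₂ = E₂ + λE₂h₁ ⇒ λ = E₂/(E₁h₂ − E₂h₁) = 1.8/(180 − 17.28) = 0.01106 per s.

0.011 per s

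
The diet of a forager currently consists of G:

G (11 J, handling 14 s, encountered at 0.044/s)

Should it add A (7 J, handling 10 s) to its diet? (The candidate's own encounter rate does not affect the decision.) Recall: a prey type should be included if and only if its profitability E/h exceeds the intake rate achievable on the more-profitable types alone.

Yes

Intake rate on the current diet: R = (0.044×11) / (1 + 0.044×14) = 0.484/1.616 = 0.2995 J/s.
Profitability of A: 7/10 = 0.7 J/s.
0.7 > 0.2995, so adding A raises the average — include it.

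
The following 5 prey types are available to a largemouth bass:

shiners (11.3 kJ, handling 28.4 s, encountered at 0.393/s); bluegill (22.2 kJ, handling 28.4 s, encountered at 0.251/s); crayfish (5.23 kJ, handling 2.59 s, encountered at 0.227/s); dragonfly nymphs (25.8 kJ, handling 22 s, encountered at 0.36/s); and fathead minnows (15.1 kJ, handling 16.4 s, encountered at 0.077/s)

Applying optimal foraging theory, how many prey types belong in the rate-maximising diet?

2

Profitabilities (E/h, kJ/s): crayfish 2.02, dragonfly nymphs 1.17, fathead minnows 0.921, bluegill 0.782, shiners 0.398. Add prey in this order while the next type's profitability exceeds the intake rate on those already taken.
Rate on top 1: 0.7476. dragonfly nymphs: 1.17 > 0.7476 → include.
Rate on top 2: 1.102. fathead minnows: 0.921 < 1.102 → exclude; stop.
Optimal diet: crayfish, dragonfly nymphs — 2 of 5 types.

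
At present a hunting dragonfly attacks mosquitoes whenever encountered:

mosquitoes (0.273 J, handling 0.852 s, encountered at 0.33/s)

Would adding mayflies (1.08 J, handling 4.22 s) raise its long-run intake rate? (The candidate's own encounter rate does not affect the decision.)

Intake rate on the current diet: R = (0.33×0.273) / (1 + 0.33×0.852) = 0.09009/1.281 = 0.07032 J/s.
mayflies: E/h = 1.08/4.22 = 0.2559 J/s.
Since 0.2559 > R, including mayflies increases the long-run rate.

Yes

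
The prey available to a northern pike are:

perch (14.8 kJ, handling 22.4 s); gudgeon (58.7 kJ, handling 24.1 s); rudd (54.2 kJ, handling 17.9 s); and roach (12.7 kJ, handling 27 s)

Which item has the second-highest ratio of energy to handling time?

gudgeon

Profitability E/h (kJ/s): perch = 14.8/22.4 = 0.661, gudgeon = 58.7/24.1 = 2.44, rudd = 54.2/17.9 = 3.03, roach = 12.7/27 = 0.47.
Ranked: rudd > gudgeon > perch > roach.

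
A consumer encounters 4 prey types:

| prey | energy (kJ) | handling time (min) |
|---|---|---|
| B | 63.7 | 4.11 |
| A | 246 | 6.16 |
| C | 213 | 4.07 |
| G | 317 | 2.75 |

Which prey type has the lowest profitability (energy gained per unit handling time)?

In descending order of E/h:
G: 317/2.75 = 115 kJ/min
C: 213/4.07 = 52.3 kJ/min
A: 246/6.16 = 39.9 kJ/min
B: 63.7/4.11 = 15.5 kJ/min

B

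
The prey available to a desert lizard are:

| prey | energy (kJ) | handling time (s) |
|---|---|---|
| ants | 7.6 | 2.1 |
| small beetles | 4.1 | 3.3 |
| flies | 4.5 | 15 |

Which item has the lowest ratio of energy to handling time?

Profitability E/h (kJ/s): ants = 7.6/2.1 = 3.62, small beetles = 4.1/3.3 = 1.24, flies = 4.5/15 = 0.3.
Ranked: ants > small beetles > flies.

flies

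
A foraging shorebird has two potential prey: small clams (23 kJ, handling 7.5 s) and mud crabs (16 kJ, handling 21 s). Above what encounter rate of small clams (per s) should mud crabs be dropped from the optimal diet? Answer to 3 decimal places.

Drop mud crabs once their profitability E₂/h₂ falls below the rate achievable on small clams alone: E₂/h₂ = λE₁/(1 + λh₁).
Solve for λ: λE₁h₂ = E₂(1 + λh₁) → λ(E₁h₂ − E₂h₁) = E₂ → λ = E₂/(E₁h₂ − E₂h₁).
λ = 16/(23×21 − 16×7.5) = 16/363 = 0.04408 per s.

0.044 per s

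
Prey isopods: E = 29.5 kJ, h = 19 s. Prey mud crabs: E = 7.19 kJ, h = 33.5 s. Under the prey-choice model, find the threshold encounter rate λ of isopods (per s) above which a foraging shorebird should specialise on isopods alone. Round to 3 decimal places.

Drop mud crabs once their profitability E₂/h₂ falls below the rate achievable on isopods alone: E₂/h₂ = λE₁/(1 + λh₁).
Solve for λ: λE₁h₂ = E₂(1 + λh₁) → λ(E₁h₂ − E₂h₁) = E₂ → λ = E₂/(E₁h₂ − E₂h₁).
λ = 7.19/(29.5×33.5 − 7.19×19) = 7.19/851.6 = 0.008443 per s.

0.008 per s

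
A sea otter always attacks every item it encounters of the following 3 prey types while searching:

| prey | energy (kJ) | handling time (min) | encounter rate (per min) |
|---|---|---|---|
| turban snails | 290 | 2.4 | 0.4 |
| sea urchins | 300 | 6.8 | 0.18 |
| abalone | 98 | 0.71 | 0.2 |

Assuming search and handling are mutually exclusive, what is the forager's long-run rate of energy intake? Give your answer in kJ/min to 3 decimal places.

Energy encountered per unit search time: 0.4×290 + 0.18×300 + 0.2×98 = 189.6 kJ/min.
Handling time per unit search time: 0.4×2.4 + 0.18×6.8 + 0.2×0.71 = 2.326.
Rate = 189.6/(1 + 2.326) = 57.01 kJ/min.

57.005 kJ/min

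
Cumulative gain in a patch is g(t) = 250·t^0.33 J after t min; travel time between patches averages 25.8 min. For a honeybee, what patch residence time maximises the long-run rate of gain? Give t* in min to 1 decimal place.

12.7 min

Optimal t* satisfies g'(t*) = g(t*)/(T + t*).
g'(t) = 0.33·250·t^-0.67. Setting 0.33·250·t^-0.67 = 250·t^0.33/(25.8+t) gives 0.33(25.8+t) = t, so 0.67·t = 0.33×25.8.
t* = 0.33×25.8/0.67 = 12.71 min.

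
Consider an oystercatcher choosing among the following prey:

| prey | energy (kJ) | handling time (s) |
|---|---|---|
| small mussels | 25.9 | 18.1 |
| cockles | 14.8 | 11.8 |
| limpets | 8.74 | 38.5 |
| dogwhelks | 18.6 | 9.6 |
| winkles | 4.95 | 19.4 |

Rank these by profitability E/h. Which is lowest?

limpets

Profitability E/h (kJ/s): small mussels = 25.9/18.1 = 1.43, cockles = 14.8/11.8 = 1.25, limpets = 8.74/38.5 = 0.227, dogwhelks = 18.6/9.6 = 1.94, winkles = 4.95/19.4 = 0.255.
Ranked: dogwhelks > small mussels > cockles > winkles > limpets.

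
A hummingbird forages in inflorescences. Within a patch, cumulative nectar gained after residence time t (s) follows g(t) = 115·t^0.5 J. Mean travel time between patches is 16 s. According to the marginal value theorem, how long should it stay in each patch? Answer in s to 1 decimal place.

16.0 s

Maximise g(t)/(T+t): set derivative to zero → g'(t)(T+t) = g(t).
g'(t) = 0.5·115·t^-0.5. Setting 0.5·115·t^-0.5 = 115·t^0.5/(16+t) gives 0.5(16+t) = t, so 0.50·t = 0.5×16.
t* = 0.5×16/0.50 = 16 s.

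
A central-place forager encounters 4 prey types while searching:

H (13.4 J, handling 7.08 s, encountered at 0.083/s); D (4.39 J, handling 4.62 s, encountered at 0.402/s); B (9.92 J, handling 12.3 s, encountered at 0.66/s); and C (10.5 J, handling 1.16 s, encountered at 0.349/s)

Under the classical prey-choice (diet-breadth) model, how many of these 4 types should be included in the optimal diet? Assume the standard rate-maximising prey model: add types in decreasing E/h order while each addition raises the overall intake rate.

Rank by E/h (J/s): C 9.05, H 1.89, D 0.95, B 0.807. Include each in turn until the next type's E/h falls below the running intake rate.
Rate on top 1: 2.608. H: 1.89 < 2.608 → exclude; stop.
Optimal diet: C — 1 of 4 types.

1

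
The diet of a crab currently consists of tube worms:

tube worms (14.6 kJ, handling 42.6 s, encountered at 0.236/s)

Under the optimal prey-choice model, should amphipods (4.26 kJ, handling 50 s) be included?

On tube worms alone, R = ΣλE/(1+Σλh) = 3.446/11.05 = 0.3117 kJ/s.
Profitability of amphipods: 4.26/50 = 0.0852 kJ/s.
Since 0.0852 < R, time spent handling amphipods is better spent searching.

No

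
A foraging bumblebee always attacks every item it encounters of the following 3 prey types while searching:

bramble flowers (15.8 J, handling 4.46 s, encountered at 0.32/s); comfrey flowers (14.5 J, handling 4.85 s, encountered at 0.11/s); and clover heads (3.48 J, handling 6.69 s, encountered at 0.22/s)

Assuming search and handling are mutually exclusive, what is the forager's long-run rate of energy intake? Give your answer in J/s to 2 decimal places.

R = Σλ_iE_i / (1 + Σλ_ih_i)
Numerator: 0.32×15.8 + 0.11×14.5 + 0.22×3.48 = 7.417
Denominator: 1 + 0.32×4.46 + 0.11×4.85 + 0.22×6.69 = 4.433
R = 7.417/4.433 = 1.673 J/s

1.67 J/s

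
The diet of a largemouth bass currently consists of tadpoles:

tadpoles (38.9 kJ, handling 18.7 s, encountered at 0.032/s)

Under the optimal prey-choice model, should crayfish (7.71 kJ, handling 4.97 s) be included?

Yes

Current rate: (0.032×38.9)/(1 + 0.032×18.7) = 0.7788 kJ/s.
crayfish: E/h = 7.71/4.97 = 1.551 kJ/s.
Since 1.551 > R, including crayfish increases the long-run rate.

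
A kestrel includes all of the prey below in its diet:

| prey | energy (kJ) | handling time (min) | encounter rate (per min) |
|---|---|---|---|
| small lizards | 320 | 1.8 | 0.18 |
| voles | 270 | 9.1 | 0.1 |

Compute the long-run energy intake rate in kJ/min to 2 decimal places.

R = (0.18×320 + 0.1×270) / (1 + 0.18×1.8 + 0.1×9.1) = 84.6/2.234 = 37.87 kJ/min.

37.87 kJ/min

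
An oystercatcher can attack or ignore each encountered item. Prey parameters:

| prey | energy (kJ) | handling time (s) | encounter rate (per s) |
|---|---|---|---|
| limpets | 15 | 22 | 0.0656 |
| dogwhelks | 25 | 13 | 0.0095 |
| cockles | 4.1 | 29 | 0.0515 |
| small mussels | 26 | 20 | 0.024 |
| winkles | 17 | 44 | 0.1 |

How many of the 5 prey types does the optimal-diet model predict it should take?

E/h in descending order: dogwhelks 1.92, small mussels 1.3, limpets 0.682, winkles 0.386, cockles 0.141 kJ/s. The optimal diet is the largest prefix of this list for which every included type satisfies E_i/h_i > R on the types above it.
Rate on top 1: 0.2114. small mussels: 1.3 > 0.2114 → include.
Rate on top 2: 0.5373. limpets: 0.682 > 0.5373 → include.
Rate on top 3: 0.6057. winkles: 0.386 < 0.6057 → exclude; stop.
Optimal diet: dogwhelks, small mussels, limpets — 3 of 5 types.

3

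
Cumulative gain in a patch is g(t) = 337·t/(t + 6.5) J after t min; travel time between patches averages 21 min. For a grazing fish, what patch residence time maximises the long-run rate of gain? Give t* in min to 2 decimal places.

11.68 min

Optimal t* satisfies g'(t*) = g(t*)/(T + t*).
g'(t) = 337·6.5/(t + 6.5)². Setting 337·6.5/(t+6.5)² = 337t/[(t+6.5)(21+t)] gives 6.5(21+t) = t(t+6.5), so t² = 6.5×21 = 136.5.
t* = √136.5 = 11.68 min.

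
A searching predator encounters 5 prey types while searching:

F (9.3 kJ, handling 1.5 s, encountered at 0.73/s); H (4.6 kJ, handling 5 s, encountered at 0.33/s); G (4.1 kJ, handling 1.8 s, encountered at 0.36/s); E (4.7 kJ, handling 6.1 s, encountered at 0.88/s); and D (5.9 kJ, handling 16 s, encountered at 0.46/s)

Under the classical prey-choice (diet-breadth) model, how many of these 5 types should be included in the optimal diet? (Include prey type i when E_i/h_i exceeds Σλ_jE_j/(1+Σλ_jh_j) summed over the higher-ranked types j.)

1

Profitabilities (E/h, kJ/s): F 6.2, G 2.28, H 0.92, E 0.77, D 0.369. Add prey in this order while the next type's profitability exceeds the intake rate on those already taken.
Rate on top 1: 3.241. G: 2.28 < 3.241 → exclude; stop.
Optimal diet: F — 1 of 5 types.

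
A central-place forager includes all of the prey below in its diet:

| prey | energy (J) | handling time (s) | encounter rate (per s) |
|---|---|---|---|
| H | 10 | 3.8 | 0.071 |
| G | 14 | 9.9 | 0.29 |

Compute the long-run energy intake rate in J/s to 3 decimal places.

R = (0.071×10 + 0.29×14) / (1 + 0.071×3.8 + 0.29×9.9) = 4.77/4.141 = 1.152 J/s.

1.152 J/s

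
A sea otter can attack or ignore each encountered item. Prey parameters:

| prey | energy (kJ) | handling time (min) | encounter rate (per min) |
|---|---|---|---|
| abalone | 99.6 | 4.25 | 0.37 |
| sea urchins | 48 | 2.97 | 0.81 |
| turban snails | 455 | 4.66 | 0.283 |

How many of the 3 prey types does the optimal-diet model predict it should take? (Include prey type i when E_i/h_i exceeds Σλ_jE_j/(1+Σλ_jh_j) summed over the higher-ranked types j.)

Rank by E/h (kJ/min): turban snails 97.6, abalone 23.4, sea urchins 16.2. Include each in turn until the next type's E/h falls below the running intake rate.
Rate on top 1: 55.53. abalone: 23.4 < 55.53 → exclude; stop.
Optimal diet: turban snails — 1 of 3 types.

1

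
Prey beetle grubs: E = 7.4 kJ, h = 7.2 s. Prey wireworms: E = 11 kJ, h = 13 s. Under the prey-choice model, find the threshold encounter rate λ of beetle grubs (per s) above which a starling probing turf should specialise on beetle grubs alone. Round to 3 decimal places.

At the threshold, the rate on beetle grubs alone equals the profitability of wireworms: λ·7.4/(1 + λ·7.2) = 11/13 = 0.8462.
Rearranging, λ(7.4 − 0.8462×7.2) = 0.8462, so λ = 0.8462/1.308 = 0.6471 per s.

0.647 per s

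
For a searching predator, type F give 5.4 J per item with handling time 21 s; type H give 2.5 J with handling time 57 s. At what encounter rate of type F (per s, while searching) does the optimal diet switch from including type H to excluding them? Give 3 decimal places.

0.010 per s

The zero-one rule: include type H iff E₂/h₂ > λE₁/(1+λh₁). Equality gives the switch point.
λE₁h₂ = E₂ + λE₂h₁ ⇒ λ = E₂/(E₁h₂ − E₂h₁) = 2.5/(307.8 − 52.5) = 0.009792 per s.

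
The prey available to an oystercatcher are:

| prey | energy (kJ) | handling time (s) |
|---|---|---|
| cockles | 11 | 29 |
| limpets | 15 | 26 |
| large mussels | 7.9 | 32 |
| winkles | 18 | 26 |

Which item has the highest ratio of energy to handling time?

In descending order of E/h:
winkles: 18/26 = 0.692 kJ/s
limpets: 15/26 = 0.577 kJ/s
cockles: 11/29 = 0.379 kJ/s
large mussels: 7.9/32 = 0.247 kJ/s

winkles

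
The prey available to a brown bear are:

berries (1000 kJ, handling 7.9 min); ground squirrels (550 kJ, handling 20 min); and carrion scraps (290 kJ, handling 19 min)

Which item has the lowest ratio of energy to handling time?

carrion scraps

In descending order of E/h:
berries: 1000/7.9 = 127 kJ/min
ground squirrels: 550/20 = 27.5 kJ/min
carrion scraps: 290/19 = 15.3 kJ/min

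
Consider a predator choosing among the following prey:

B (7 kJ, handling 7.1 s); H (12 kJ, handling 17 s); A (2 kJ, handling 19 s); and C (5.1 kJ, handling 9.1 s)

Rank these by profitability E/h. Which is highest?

B

In descending order of E/h:
B: 7/7.1 = 0.986 kJ/s
H: 12/17 = 0.706 kJ/s
C: 5.1/9.1 = 0.56 kJ/s
A: 2/19 = 0.105 kJ/s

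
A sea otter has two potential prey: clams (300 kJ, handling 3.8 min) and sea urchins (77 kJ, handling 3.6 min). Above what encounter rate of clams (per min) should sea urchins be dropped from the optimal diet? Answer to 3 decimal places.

0.098 per min

At the threshold, the rate on clams alone equals the profitability of sea urchins: λ·300/(1 + λ·3.8) = 77/3.6 = 21.39.
Rearranging, λ(300 − 21.39×3.8) = 21.39, so λ = 21.39/218.7 = 0.09779 per min.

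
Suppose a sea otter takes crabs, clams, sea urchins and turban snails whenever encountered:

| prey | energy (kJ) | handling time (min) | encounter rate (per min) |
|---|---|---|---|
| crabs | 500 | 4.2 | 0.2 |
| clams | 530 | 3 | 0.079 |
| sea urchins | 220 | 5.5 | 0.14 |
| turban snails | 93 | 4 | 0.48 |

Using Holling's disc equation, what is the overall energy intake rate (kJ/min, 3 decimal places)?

R = (0.2×500 + 0.079×530 + 0.14×220 + 0.48×93) / (1 + 0.2×4.2 + 0.079×3 + 0.14×5.5 + 0.48×4) = 217.3/4.767 = 45.59 kJ/min.

45.586 kJ/min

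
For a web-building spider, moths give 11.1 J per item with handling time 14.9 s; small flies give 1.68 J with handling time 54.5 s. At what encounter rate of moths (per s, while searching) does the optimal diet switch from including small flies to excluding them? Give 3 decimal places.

0.003 per s

At the threshold, the rate on moths alone equals the profitability of small flies: λ·11.1/(1 + λ·14.9) = 1.68/54.5 = 0.03083.
Rearranging, λ(11.1 − 0.03083×14.9) = 0.03083, so λ = 0.03083/10.64 = 0.002897 per s.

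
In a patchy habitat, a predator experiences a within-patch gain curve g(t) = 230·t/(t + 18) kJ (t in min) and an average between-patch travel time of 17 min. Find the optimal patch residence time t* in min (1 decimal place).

17.5 min

By the marginal value theorem, leave when the instantaneous gain rate g'(t) equals the habitat-wide average g(t)/(T + t).
g'(t) = 230·18/(t + 18)². Setting 230·18/(t+18)² = 230t/[(t+18)(17+t)] gives 18(17+t) = t(t+18), so t² = 18×17 = 306.
t* = √306 = 17.49 min.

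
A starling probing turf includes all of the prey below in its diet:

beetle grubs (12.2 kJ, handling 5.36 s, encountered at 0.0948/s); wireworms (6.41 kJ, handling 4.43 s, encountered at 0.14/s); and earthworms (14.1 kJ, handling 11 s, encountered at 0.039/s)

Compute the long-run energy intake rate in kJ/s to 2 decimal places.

R = (0.0948×12.2 + 0.14×6.41 + 0.039×14.1) / (1 + 0.0948×5.36 + 0.14×4.43 + 0.039×11) = 2.604/2.557 = 1.018 kJ/s.

1.02 kJ/s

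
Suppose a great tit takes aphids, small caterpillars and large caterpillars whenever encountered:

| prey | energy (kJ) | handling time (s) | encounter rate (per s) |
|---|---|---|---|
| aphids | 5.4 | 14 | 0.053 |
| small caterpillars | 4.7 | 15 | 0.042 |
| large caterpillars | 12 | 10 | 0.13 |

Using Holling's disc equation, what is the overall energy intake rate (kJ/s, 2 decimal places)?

0.56 kJ/s

R = Σλ_iE_i / (1 + Σλ_ih_i)
Numerator: 0.053×5.4 + 0.042×4.7 + 0.13×12 = 2.044
Denominator: 1 + 0.053×14 + 0.042×15 + 0.13×10 = 3.672
R = 2.044/3.672 = 0.5565 kJ/s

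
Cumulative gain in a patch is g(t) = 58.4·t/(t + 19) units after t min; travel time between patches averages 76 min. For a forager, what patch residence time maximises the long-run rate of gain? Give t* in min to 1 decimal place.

By the marginal value theorem, leave when the instantaneous gain rate g'(t) equals the habitat-wide average g(t)/(T + t).
g'(t) = 58.4·19/(t + 19)². Setting 58.4·19/(t+19)² = 58.4t/[(t+19)(76+t)] gives 19(76+t) = t(t+19), so t² = 19×76 = 1444.
t* = √1444 = 38 min.

38.0 min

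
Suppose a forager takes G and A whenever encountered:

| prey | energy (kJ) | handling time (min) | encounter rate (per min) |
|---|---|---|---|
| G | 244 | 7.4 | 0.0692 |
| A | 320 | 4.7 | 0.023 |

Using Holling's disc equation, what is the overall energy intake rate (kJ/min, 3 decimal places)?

R = Σλ_iE_i / (1 + Σλ_ih_i)
Numerator: 0.0692×244 + 0.023×320 = 24.24
Denominator: 1 + 0.0692×7.4 + 0.023×4.7 = 1.62
R = 24.24/1.62 = 14.96 kJ/min

14.964 kJ/min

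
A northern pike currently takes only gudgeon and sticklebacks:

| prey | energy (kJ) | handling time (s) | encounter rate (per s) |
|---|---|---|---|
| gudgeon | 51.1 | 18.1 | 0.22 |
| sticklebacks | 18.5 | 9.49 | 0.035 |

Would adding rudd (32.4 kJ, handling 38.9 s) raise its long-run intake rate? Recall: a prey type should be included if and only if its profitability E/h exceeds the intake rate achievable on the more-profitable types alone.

On gudgeon and sticklebacks alone, R = ΣλE/(1+Σλh) = 11.89/5.314 = 2.237 kJ/s.
rudd: E/h = 32.4/38.9 = 0.8329 kJ/s.
Since 0.8329 < R, time spent handling rudd is better spent searching.

No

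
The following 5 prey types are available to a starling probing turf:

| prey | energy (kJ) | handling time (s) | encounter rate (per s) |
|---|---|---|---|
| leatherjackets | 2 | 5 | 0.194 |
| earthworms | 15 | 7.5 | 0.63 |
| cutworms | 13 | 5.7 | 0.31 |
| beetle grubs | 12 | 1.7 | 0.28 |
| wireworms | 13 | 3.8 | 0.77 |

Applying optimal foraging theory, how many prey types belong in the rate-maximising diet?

E/h in descending order: beetle grubs 7.06, wireworms 3.42, cutworms 2.28, earthworms 2, leatherjackets 0.4 kJ/s. The optimal diet is the largest prefix of this list for which every included type satisfies E_i/h_i > R on the types above it.
Rate on top 1: 2.276. wireworms: 3.42 > 2.276 → include.
Rate on top 2: 3.037. cutworms: 2.28 < 3.037 → exclude; stop.
Optimal diet: beetle grubs, wireworms — 2 of 5 types.

2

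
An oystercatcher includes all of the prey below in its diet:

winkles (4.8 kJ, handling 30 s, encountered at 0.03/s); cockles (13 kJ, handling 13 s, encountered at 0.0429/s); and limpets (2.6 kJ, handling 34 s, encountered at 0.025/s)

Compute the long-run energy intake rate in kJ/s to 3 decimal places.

0.232 kJ/s

R = (0.03×4.8 + 0.0429×13 + 0.025×2.6) / (1 + 0.03×30 + 0.0429×13 + 0.025×34) = 0.7667/3.308 = 0.2318 kJ/s.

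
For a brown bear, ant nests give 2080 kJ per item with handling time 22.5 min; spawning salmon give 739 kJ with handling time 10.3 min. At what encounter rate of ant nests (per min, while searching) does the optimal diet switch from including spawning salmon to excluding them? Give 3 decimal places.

At the threshold, the rate on ant nests alone equals the profitability of spawning salmon: λ·2080/(1 + λ·22.5) = 739/10.3 = 71.75.
Rearranging, λ(2080 − 71.75×22.5) = 71.75, so λ = 71.75/465.7 = 0.1541 per min.

0.154 per min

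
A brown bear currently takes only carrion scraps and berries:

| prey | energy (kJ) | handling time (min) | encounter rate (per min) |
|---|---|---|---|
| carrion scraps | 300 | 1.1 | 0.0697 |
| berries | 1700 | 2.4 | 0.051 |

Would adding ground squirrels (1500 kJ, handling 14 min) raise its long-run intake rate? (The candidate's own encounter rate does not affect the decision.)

Intake rate on the current diet: R = (0.0697×300 + 0.051×1700) / (1 + 0.0697×1.1 + 0.051×2.4) = 107.6/1.199 = 89.74 kJ/min.
ground squirrels: E/h = 1500/14 = 107.1 kJ/min.
107.1 > 89.74, so adding ground squirrels raises the average — include it.

Yes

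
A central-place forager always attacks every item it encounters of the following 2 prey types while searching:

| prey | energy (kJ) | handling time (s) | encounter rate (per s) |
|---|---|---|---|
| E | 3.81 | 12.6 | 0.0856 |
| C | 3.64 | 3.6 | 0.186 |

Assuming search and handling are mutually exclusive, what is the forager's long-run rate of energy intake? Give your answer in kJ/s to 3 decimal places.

0.365 kJ/s

Energy encountered per unit search time: 0.0856×3.81 + 0.186×3.64 = 1.003 kJ/s.
Handling time per unit search time: 0.0856×12.6 + 0.186×3.6 = 1.748.
Rate = 1.003/(1 + 1.748) = 0.365 kJ/s.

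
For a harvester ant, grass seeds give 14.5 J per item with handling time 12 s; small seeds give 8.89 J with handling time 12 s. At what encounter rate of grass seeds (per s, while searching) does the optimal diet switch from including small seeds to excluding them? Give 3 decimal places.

The zero-one rule: include small seeds iff E₂/h₂ > λE₁/(1+λh₁). Equality gives the switch point.
λE₁h₂ = E₂ + λE₂h₁ ⇒ λ = E₂/(E₁h₂ − E₂h₁) = 8.89/(174 − 106.7) = 0.1321 per s.

0.132 per s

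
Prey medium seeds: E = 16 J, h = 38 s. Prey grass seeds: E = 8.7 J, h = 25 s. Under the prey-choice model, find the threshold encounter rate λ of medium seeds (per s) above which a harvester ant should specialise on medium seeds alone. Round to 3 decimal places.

0.125 per s

The zero-one rule: include grass seeds iff E₂/h₂ > λE₁/(1+λh₁). Equality gives the switch point.
λE₁h₂ = E₂ + λE₂h₁ ⇒ λ = E₂/(E₁h₂ − E₂h₁) = 8.7/(400 − 330.6) = 0.1254 per s.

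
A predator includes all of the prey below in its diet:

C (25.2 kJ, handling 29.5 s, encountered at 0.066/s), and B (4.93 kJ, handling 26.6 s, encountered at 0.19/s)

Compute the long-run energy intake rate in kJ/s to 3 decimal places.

Energy encountered per unit search time: 0.066×25.2 + 0.19×4.93 = 2.6 kJ/s.
Handling time per unit search time: 0.066×29.5 + 0.19×26.6 = 7.001.
Rate = 2.6/(1 + 7.001) = 0.3249 kJ/s.

0.325 kJ/s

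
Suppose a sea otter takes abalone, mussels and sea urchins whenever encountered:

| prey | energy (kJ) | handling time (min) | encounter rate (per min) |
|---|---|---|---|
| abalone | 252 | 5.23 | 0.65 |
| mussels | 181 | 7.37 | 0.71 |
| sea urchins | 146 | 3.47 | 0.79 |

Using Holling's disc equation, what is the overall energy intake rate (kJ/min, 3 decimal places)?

Energy encountered per unit search time: 0.65×252 + 0.71×181 + 0.79×146 = 407.6 kJ/min.
Handling time per unit search time: 0.65×5.23 + 0.71×7.37 + 0.79×3.47 = 11.37.
Rate = 407.6/(1 + 11.37) = 32.95 kJ/min.

32.945 kJ/min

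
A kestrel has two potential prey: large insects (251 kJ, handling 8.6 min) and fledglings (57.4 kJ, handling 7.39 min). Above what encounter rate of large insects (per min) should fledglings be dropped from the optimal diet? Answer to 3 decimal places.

0.042 per min

The zero-one rule: include fledglings iff E₂/h₂ > λE₁/(1+λh₁). Equality gives the switch point.
λE₁h₂ = E₂ + λE₂h₁ ⇒ λ = E₂/(E₁h₂ − E₂h₁) = 57.4/(1855 − 493.6) = 0.04217 per min.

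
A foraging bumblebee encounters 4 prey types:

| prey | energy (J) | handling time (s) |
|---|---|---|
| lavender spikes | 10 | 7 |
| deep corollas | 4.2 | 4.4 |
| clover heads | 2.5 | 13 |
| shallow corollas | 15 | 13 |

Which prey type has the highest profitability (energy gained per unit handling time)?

Profitability E/h (J/s): lavender spikes = 10/7 = 1.43, deep corollas = 4.2/4.4 = 0.955, clover heads = 2.5/13 = 0.192, shallow corollas = 15/13 = 1.15.
Ranked: lavender spikes > shallow corollas > deep corollas > clover heads.

lavender spikes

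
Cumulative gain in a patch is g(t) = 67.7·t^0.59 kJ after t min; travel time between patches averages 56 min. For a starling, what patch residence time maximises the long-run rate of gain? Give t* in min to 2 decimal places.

Maximise g(t)/(T+t): set derivative to zero → g'(t)(T+t) = g(t).
g'(t) = 0.59·67.7·t^-0.41. Setting 0.59·67.7·t^-0.41 = 67.7·t^0.59/(56+t) gives 0.59(56+t) = t, so 0.41·t = 0.59×56.
t* = 0.59×56/0.41 = 80.59 min.

80.59 min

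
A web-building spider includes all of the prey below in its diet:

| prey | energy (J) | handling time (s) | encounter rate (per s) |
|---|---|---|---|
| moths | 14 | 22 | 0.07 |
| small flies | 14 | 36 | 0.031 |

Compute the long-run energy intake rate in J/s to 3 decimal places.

0.387 J/s

Energy encountered per unit search time: 0.07×14 + 0.031×14 = 1.414 J/s.
Handling time per unit search time: 0.07×22 + 0.031×36 = 2.656.
Rate = 1.414/(1 + 2.656) = 0.3868 J/s.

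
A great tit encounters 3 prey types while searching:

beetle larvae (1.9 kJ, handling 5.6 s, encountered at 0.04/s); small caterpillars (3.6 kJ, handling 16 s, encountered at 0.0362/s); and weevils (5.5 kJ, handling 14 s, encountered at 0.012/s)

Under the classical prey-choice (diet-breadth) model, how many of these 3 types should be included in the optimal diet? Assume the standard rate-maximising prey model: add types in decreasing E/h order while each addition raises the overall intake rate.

Profitabilities (E/h, kJ/s): weevils 0.393, beetle larvae 0.339, small caterpillars 0.225. Add prey in this order while the next type's profitability exceeds the intake rate on those already taken.
Rate on top 1: 0.05651. beetle larvae: 0.339 > 0.05651 → include.
Rate on top 2: 0.102. small caterpillars: 0.225 > 0.102 → include.
Optimal diet: weevils, beetle larvae, small caterpillars — 3 of 3 types.

3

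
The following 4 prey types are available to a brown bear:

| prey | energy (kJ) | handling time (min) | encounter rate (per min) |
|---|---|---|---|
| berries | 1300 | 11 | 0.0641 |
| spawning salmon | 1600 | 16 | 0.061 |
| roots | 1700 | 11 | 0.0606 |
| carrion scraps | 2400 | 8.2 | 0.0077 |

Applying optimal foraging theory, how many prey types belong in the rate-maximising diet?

4

Rank by E/h (kJ/min): carrion scraps 293, roots 155, berries 118, spawning salmon 100. Include each in turn until the next type's E/h falls below the running intake rate.
Rate on top 1: 17.38. roots: 155 > 17.38 → include.
Rate on top 2: 70.24. berries: 118 > 70.24 → include.
Rate on top 3: 84.12. spawning salmon: 100 > 84.12 → include.
Optimal diet: carrion scraps, roots, berries, spawning salmon — 4 of 4 types.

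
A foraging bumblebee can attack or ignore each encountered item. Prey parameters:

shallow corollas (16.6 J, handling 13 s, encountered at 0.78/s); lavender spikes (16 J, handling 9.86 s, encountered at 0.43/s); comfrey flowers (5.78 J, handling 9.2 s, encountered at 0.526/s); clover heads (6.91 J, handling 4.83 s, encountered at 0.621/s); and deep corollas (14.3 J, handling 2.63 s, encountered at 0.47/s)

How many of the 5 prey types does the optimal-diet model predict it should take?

1

E/h in descending order: deep corollas 5.44, lavender spikes 1.62, clover heads 1.43, shallow corollas 1.28, comfrey flowers 0.628 J/s. The optimal diet is the largest prefix of this list for which every included type satisfies E_i/h_i > R on the types above it.
Rate on top 1: 3.006. lavender spikes: 1.62 < 3.006 → exclude; stop.
Optimal diet: deep corollas — 1 of 5 types.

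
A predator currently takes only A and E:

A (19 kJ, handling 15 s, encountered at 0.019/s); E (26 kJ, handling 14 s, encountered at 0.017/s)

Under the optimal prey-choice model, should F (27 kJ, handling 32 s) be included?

On A and E alone, R = ΣλE/(1+Σλh) = 0.803/1.523 = 0.5272 kJ/s.
F: E/h = 27/32 = 0.8438 kJ/s.
Since 0.8438 > R, including F increases the long-run rate.

Yes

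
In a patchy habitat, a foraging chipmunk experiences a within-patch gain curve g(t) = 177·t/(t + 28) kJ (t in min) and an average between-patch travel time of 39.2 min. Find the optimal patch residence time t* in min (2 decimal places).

By the marginal value theorem, leave when the instantaneous gain rate g'(t) equals the habitat-wide average g(t)/(T + t).
g'(t) = 177·28/(t + 28)². Setting 177·28/(t+28)² = 177t/[(t+28)(39.2+t)] gives 28(39.2+t) = t(t+28), so t² = 28×39.2 = 1098.
t* = √1098 = 33.13 min.

33.13 min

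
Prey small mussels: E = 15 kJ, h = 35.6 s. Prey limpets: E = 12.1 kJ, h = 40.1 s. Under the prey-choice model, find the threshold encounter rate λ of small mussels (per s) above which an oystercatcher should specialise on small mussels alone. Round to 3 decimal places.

0.071 per s

Drop limpets once their profitability E₂/h₂ falls below the rate achievable on small mussels alone: E₂/h₂ = λE₁/(1 + λh₁).
Solve for λ: λE₁h₂ = E₂(1 + λh₁) → λ(E₁h₂ − E₂h₁) = E₂ → λ = E₂/(E₁h₂ − E₂h₁).
λ = 12.1/(15×40.1 − 12.1×35.6) = 12.1/170.7 = 0.07087 per s.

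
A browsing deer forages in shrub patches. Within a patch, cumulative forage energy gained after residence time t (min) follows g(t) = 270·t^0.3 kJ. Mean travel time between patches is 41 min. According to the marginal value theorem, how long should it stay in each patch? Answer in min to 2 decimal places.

Maximise g(t)/(T+t): set derivative to zero → g'(t)(T+t) = g(t).
g'(t) = 0.3·270·t^-0.7. Setting 0.3·270·t^-0.7 = 270·t^0.3/(41+t) gives 0.3(41+t) = t, so 0.70·t = 0.3×41.
t* = 0.3×41/0.70 = 17.57 min.

17.57 min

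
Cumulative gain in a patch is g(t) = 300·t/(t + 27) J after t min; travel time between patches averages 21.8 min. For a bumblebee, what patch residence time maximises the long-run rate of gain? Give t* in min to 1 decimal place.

24.3 min

By the marginal value theorem, leave when the instantaneous gain rate g'(t) equals the habitat-wide average g(t)/(T + t).
g'(t) = 300·27/(t + 27)². Setting 300·27/(t+27)² = 300t/[(t+27)(21.8+t)] gives 27(21.8+t) = t(t+27), so t² = 27×21.8 = 588.6.
t* = √588.6 = 24.26 min.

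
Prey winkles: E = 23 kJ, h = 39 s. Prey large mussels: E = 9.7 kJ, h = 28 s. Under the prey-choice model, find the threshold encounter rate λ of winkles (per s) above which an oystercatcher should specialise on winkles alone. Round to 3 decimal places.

0.037 per s

At the threshold, the rate on winkles alone equals the profitability of large mussels: λ·23/(1 + λ·39) = 9.7/28 = 0.3464.
Rearranging, λ(23 − 0.3464×39) = 0.3464, so λ = 0.3464/9.489 = 0.03651 per s.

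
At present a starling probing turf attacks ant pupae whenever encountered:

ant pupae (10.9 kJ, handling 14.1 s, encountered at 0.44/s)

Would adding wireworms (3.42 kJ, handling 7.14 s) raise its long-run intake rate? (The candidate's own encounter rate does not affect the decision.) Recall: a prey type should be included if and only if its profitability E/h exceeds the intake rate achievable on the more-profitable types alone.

No

Current rate: (0.44×10.9)/(1 + 0.44×14.1) = 0.6657 kJ/s.
wireworms: E/h = 3.42/7.14 = 0.479 kJ/s.
0.479 < 0.6657, so adding wireworms would lower the average — exclude it.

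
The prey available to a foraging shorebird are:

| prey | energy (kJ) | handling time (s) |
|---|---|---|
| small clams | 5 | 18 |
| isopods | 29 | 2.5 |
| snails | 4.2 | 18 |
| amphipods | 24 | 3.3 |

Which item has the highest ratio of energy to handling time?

Profitability E/h (kJ/s): small clams = 5/18 = 0.278, isopods = 29/2.5 = 11.6, snails = 4.2/18 = 0.233, amphipods = 24/3.3 = 7.27.
Ranked: isopods > amphipods > small clams > snails.

isopods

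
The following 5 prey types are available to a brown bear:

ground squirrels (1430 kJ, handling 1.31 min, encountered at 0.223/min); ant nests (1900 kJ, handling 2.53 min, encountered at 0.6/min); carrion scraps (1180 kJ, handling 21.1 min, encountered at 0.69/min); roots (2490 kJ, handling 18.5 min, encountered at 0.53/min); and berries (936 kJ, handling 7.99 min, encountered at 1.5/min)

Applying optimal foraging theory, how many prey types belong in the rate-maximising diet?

E/h in descending order: ground squirrels 1.09e+03, ant nests 751, roots 135, berries 117, carrion scraps 55.9 kJ/min. The optimal diet is the largest prefix of this list for which every included type satisfies E_i/h_i > R on the types above it.
Rate on top 1: 246.8. ant nests: 751 > 246.8 → include.
Rate on top 2: 519.2. roots: 135 < 519.2 → exclude; stop.
Optimal diet: ground squirrels, ant nests — 2 of 5 types.

2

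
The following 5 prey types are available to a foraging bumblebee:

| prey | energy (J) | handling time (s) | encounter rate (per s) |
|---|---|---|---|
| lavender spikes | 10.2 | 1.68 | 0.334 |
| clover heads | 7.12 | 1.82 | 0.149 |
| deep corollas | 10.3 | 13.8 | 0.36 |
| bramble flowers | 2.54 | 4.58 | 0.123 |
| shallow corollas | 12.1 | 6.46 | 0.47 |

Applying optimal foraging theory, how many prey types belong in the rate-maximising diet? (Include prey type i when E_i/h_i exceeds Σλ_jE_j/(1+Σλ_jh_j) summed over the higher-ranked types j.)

E/h in descending order: lavender spikes 6.07, clover heads 3.91, shallow corollas 1.87, deep corollas 0.746, bramble flowers 0.555 J/s. The optimal diet is the largest prefix of this list for which every included type satisfies E_i/h_i > R on the types above it.
Rate on top 1: 2.182. clover heads: 3.91 > 2.182 → include.
Rate on top 2: 2.438. shallow corollas: 1.87 < 2.438 → exclude; stop.
Optimal diet: lavender spikes, clover heads — 2 of 5 types.

2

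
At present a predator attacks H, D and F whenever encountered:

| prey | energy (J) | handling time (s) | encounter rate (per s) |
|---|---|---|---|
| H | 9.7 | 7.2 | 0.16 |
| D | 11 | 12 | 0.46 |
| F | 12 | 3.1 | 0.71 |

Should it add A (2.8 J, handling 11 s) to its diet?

On H, D and F alone, R = ΣλE/(1+Σλh) = 15.13/9.873 = 1.533 J/s.
Profitability of A: 2.8/11 = 0.2545 J/s.
0.2545 < 1.533, so adding A would lower the average — exclude it.

No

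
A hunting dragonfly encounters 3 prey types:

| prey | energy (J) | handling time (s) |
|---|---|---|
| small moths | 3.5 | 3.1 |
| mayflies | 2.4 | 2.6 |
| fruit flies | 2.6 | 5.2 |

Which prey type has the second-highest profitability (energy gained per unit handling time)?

mayflies

In descending order of E/h:
small moths: 3.5/3.1 = 1.13 J/s
mayflies: 2.4/2.6 = 0.923 J/s
fruit flies: 2.6/5.2 = 0.5 J/s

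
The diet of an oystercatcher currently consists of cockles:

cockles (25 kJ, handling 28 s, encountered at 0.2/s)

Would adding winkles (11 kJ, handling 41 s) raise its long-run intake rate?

Current rate: (0.2×25)/(1 + 0.2×28) = 0.7576 kJ/s.
winkles: E/h = 11/41 = 0.2683 kJ/s.
0.2683 < 0.7576, so adding winkles would lower the average — exclude it.

No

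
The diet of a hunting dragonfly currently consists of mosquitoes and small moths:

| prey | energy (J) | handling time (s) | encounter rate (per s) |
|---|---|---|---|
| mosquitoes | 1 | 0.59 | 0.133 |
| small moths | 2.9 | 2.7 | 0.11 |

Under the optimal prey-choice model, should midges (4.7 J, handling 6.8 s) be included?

Current rate: (0.133×1 + 0.11×2.9)/(1 + 0.133×0.59 + 0.11×2.7) = 0.3286 J/s.
midges: E/h = 4.7/6.8 = 0.6912 J/s.
0.6912 > 0.3286, so adding midges raises the average — include it.

Yes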